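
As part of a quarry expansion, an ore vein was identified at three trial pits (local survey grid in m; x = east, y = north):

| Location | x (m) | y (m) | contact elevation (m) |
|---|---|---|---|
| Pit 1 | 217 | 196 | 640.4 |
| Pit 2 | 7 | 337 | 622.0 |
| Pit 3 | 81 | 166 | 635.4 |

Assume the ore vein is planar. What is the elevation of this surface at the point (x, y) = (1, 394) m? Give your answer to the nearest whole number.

618 m

Let the plane be z = a·x + b·y + c.
Pit 2−Pit 1: −210a + 141b = −18.4;  Pit 3−Pit 1: −136a − 30b = −5.
Solving gives a = 0.04934, b = −0.05701.
Then c = 640.4 − a·217 − b·196 = 640.87.
At (1, 394): z = 0.0 − 22.5 + 640.87 = 618.5 m.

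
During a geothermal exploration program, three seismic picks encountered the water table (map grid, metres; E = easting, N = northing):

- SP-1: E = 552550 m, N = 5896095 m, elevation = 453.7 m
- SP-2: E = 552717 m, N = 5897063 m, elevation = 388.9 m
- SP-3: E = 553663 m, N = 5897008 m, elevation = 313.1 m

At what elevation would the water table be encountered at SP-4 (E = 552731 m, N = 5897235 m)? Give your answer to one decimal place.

378.7 m

Let the plane be z = a·E + b·N + c.
SP-2−SP-1: 167a + 968b = −64.8;  SP-3−SP-1: 1113a + 913b = −140.6.
Solving gives a = −0.083184472, b = −0.052591109.
Then c = 453.7 − a·552550 − b·5896095 = 356499.45.
At (552731, 5897235): z = −45978.6 − 310142.1 + 356499.45 = 378.7 m.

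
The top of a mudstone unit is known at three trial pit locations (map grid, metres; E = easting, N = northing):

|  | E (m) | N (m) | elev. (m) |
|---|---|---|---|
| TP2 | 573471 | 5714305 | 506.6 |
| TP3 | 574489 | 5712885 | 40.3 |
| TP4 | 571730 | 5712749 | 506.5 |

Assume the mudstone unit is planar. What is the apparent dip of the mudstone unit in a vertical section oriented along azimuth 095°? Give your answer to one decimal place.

Let the plane be z = a·E + b·N + c.
TP3−TP2: 1018a − 1420b = −466.3;  TP4−TP2: −1741a − 1556b = −0.1.
Solving gives a = −0.17884, b = 0.20017.
Unit vector along 095° is (sin 95°, cos 95°) = (0.9962, -0.0872).
Slope in that direction = a·(0.9962) + b·(-0.0872) = −0.19561.
Apparent dip = arctan|0.19561| = 11.1° (true dip is 15.0°, so apparent ≤ true as expected).

11.1°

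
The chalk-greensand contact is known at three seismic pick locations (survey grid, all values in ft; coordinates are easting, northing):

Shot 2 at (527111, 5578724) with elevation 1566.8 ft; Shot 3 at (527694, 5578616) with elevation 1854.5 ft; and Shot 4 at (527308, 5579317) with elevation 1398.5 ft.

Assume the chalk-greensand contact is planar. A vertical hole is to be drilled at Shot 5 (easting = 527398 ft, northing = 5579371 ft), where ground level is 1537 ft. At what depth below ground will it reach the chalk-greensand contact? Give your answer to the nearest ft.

124 ft

Two edge vectors: Shot 2→Shot 3 = (583, -108, 287.7), Shot 2→Shot 4 = (197, 593, -168.3).
Normal n = (Shot 2→Shot 3) × (Shot 2→Shot 4) = (-152429.7, 154795.8, 366995).
So ∂z/∂easting = −n_x/n_z = 0.41534544 and ∂z/∂northing = −n_y/n_z = −0.42179267.
Intercept c from Shot 2: 1566.8 − 218933.15 + 2353064.88 = 2135698.53.
At (527398, 5579371): z_contact = 219052.4 − 2353337.8 + 2135698.53 = 1413.1 ft.
Depth below ground = 1537 − 1413.1 = 124 ft.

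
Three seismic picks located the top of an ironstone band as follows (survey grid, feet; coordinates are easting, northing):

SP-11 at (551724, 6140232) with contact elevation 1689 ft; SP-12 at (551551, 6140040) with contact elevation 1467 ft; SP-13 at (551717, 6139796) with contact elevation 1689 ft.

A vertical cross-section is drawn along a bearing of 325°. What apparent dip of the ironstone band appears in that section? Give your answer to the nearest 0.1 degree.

37.5°

Let the plane be z = a·easting + b·northing + c.
SP-12−SP-11: −173a − 192b = −222;  SP-13−SP-11: −7a − 436b = 0.
Solving gives a = 1.30652, b = −0.02098.
Unit vector along 325° is (sin 325°, cos 325°) = (-0.5736, 0.8192).
Slope in that direction = a·(-0.5736) + b·(0.8192) = −0.76657.
Apparent dip = arctan|0.76657| = 37.5° (true dip is 52.6°, so apparent ≤ true as expected).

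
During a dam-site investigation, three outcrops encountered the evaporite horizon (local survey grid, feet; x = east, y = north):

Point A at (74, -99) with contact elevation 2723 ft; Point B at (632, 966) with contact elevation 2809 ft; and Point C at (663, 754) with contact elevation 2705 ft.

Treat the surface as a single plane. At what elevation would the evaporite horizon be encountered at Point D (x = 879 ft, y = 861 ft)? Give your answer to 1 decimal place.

Two edge vectors: Point A→Point B = (558, 1065, 86), Point A→Point C = (589, 853, -18).
Normal n = (Point A→Point B) × (Point A→Point C) = (-92528, 60698, -151311).
So ∂z/∂x = −n_x/n_z = −0.61151 and ∂z/∂y = −n_y/n_z = 0.40115.
Intercept c from Point A: 2723 + 45.25 + 39.71 = 2807.97.
At (879, 861): z = −537.5 + 345.4 + 2807.97 = 2615.8 ft.

2615.8 ft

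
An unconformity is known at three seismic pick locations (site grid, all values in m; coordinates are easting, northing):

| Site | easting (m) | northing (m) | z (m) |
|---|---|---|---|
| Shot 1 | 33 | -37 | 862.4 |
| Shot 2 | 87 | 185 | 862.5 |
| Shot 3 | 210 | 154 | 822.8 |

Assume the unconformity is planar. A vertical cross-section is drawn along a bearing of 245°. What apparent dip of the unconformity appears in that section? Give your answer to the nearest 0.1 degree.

13.7°

Two edge vectors: Shot 1→Shot 2 = (54, 222, 0.1), Shot 1→Shot 3 = (177, 191, -39.6).
Normal n = (Shot 1→Shot 2) × (Shot 1→Shot 3) = (-8810.3, 2156.1, -28980).
So ∂z/∂easting = −n_x/n_z = −0.30401 and ∂z/∂northing = −n_y/n_z = 0.07440.
Unit vector along 245° is (sin 245°, cos 245°) = (-0.9063, -0.4226).
Slope in that direction = a·(-0.9063) + b·(-0.4226) = 0.24409.
Apparent dip = arctan|0.24409| = 13.7° (true dip is 17.4°, so apparent ≤ true as expected).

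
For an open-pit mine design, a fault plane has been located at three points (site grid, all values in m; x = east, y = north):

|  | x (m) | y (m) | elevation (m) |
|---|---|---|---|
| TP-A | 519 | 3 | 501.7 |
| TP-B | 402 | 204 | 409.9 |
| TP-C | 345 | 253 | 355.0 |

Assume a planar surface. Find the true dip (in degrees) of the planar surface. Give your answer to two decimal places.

49.26°

Let the plane be z = a·x + b·y + c.
TP-B−TP-A: −117a + 201b = −91.8;  TP-C−TP-A: −174a + 250b = −146.7.
Solving gives a = 1.14198, b = 0.20802.
Gradient magnitude |∇z| = √(a² + b²) = √(1.30412 + 0.04327) = 1.16077.
True dip = arctan(1.16077) = 49.26°, dipping toward W (azimuth ≈ 260°).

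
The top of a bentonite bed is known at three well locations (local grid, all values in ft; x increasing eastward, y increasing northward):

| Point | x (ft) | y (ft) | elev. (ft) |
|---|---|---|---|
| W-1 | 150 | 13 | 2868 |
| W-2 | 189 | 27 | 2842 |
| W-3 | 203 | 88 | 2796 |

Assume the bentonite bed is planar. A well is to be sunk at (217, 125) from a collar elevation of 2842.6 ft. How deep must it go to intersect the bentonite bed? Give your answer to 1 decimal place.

Let the plane be z = a·x + b·y + c.
W-2−W-1: 39a + 14b = −26;  W-3−W-1: 53a + 75b = −72.
Solving gives a = −0.43152, b = −0.65506.
Then c = 2868 − a·150 − b·13 = 2941.24.
At (217, 125): z_contact = −93.64 − 81.88 + 2941.24 = 2765.72 ft.
Depth below ground = 2842.6 − 2765.72 = 76.9 ft.

76.9 ft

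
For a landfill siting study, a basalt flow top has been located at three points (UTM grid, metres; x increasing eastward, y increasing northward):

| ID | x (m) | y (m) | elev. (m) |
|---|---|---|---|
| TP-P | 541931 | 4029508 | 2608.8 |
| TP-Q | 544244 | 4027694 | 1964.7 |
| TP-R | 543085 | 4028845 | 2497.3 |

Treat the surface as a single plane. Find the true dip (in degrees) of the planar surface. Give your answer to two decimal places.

43.70°

Two edge vectors: TP-P→TP-Q = (2313, -1814, -644.1), TP-P→TP-R = (1154, -663, -111.5).
Normal n = (TP-P→TP-Q) × (TP-P→TP-R) = (-224777.3, -485391.9, 559837).
So ∂z/∂x = −n_x/n_z = 0.40150 and ∂z/∂y = −n_y/n_z = 0.86702.
Gradient magnitude |∇z| = √(a² + b²) = √(0.16121 + 0.75173) = 0.95548.
True dip = arctan(0.95548) = 43.70°, dipping toward SSW (azimuth ≈ 205°).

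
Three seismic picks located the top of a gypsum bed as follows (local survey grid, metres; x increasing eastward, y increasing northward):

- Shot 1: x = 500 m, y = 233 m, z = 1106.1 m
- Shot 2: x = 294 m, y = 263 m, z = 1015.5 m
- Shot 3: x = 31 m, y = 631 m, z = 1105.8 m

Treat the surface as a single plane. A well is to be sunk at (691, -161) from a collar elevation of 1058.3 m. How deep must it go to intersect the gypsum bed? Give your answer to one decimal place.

97.0 m

Let the plane be z = a·x + b·y + c.
Shot 2−Shot 1: −206a + 30b = −90.6;  Shot 3−Shot 1: −469a + 398b = −0.3.
Solving gives a = 0.53078, b = 0.62472.
Then c = 1106.1 − a·500 − b·233 = 695.15.
At (691, -161): z_contact = 366.77 − 100.58 + 695.15 = 961.34 m.
Depth below ground = 1058.3 − 961.34 = 97.0 m.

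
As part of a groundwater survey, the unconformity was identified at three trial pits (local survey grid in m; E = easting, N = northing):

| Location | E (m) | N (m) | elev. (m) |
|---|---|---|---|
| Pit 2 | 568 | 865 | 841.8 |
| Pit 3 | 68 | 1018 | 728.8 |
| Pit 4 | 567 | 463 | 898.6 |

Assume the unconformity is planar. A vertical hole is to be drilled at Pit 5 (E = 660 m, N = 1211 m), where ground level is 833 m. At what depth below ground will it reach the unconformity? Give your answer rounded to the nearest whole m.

Two edge vectors: Pit 2→Pit 3 = (-500, 153, -113), Pit 2→Pit 4 = (-1, -402, 56.8).
Normal n = (Pit 2→Pit 3) × (Pit 2→Pit 4) = (-36735.6, 28513, 201153).
So ∂z/∂E = −n_x/n_z = 0.18263 and ∂z/∂N = −n_y/n_z = −0.14175.
Intercept c from Pit 2: 841.8 − 103.73 + 122.61 = 860.68.
At (660, 1211): z_contact = 120.5 − 171.7 + 860.68 = 809.6 m.
Depth below ground = 833 − 809.6 = 23 m.

23 m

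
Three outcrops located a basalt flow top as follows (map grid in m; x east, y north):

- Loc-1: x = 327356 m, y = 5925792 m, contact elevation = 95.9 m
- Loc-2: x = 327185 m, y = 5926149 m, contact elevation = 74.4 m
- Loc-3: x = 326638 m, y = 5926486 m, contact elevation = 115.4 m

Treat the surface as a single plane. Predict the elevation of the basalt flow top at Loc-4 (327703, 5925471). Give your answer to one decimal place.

Let the plane be z = a·x + b·y + c.
Loc-2−Loc-1: −171a + 357b = −21.5;  Loc-3−Loc-1: −718a + 694b = 19.5.
Solving gives a = −0.158969721, b = −0.136369250.
Then c = 95.9 − a·327356 − b·5925792 = 860231.40.
At (327703, 5925471): z = −52094.9 − 808052.0 + 860231.40 = 84.5 m.

84.5 m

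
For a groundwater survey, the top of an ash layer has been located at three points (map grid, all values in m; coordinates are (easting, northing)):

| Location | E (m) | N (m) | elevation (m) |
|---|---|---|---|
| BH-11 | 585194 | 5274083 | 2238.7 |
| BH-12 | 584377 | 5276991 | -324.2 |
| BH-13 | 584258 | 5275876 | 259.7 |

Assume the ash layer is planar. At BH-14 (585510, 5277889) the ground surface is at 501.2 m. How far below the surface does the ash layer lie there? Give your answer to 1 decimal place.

Two edge vectors: BH-11→BH-12 = (-817, 2908, -2562.9), BH-11→BH-13 = (-936, 1793, -1979).
Normal n = (BH-11→BH-12) × (BH-11→BH-13) = (-1159652.3, 782031.4, 1257007).
So ∂z/∂E = −n_x/n_z = 0.922550392 and ∂z/∂N = −n_y/n_z = −0.622137665.
Intercept c from BH-11: 2238.7 − 539870.95 + 3281205.68 = 2743573.43.
At (585510, 5277889): z_contact = 540162.48 − 3283573.54 + 2743573.43 = 162.37 m.
Depth below ground = 501.2 − 162.37 = 338.8 m.

338.8 m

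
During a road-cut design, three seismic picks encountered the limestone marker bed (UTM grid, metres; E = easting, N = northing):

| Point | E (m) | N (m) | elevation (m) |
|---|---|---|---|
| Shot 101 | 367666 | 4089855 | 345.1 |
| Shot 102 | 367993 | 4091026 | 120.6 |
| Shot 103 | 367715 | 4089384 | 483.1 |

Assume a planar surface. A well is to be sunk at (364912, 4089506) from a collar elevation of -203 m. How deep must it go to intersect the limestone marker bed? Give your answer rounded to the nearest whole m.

Let the plane be z = a·E + b·N + c.
Shot 102−Shot 101: 327a + 1171b = −224.5;  Shot 103−Shot 101: 49a − 471b = 138.
Solving gives a = 0.26423631, b = −0.26550408.
Then c = 345.1 − a·367666 − b·4089855 = 989067.57.
At (364912, 4089506): z_contact = 96423.0 − 1085780.5 + 989067.57 = -289.9 m.
Depth below ground = -203 − (-289.9) = 87 m.

87 m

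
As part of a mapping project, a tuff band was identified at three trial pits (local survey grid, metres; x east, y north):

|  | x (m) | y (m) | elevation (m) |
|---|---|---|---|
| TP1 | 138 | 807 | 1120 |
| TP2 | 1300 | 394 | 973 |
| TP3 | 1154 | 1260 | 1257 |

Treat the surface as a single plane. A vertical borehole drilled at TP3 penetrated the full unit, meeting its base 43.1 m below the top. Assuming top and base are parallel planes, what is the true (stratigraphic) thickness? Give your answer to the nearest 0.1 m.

41.0 m

Let the plane be z = a·x + b·y + c.
TP2−TP1: 1162a − 413b = −147;  TP3−TP1: 1016a + 453b = 137.
Solving gives a = −0.01058, b = 0.32616.
|∇z| = √(a²+b²) = 0.32633, so dip δ = arctan(0.32633) = 18.07°.
True thickness = vertical thickness × cos δ = 43.1 × cos 18.07° = 41.0 m.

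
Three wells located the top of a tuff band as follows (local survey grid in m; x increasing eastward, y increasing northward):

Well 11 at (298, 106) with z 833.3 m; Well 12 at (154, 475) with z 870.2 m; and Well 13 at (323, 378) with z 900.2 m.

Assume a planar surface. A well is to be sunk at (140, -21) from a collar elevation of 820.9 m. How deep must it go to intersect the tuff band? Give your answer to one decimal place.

Let the plane be z = a·x + b·y + c.
Well 12−Well 11: −144a + 369b = 36.9;  Well 13−Well 11: 25a + 272b = 66.9.
Solving gives a = 0.30272, b = 0.21813.
Then c = 833.3 − a·298 − b·106 = 719.97.
At (140, -21): z_contact = 42.38 − 4.58 + 719.97 = 757.77 m.
Depth below ground = 820.9 − 757.77 = 63.1 m.

63.1 m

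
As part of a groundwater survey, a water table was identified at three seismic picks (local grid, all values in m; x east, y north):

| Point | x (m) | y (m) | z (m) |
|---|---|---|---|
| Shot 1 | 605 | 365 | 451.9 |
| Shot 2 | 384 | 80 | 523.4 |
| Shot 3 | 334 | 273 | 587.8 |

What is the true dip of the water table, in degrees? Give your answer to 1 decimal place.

Let the plane be z = a·x + b·y + c.
Shot 2−Shot 1: −221a − 285b = 71.5;  Shot 3−Shot 1: −271a − 92b = 135.9.
Solving gives a = −0.56506, b = 0.18729.
Gradient magnitude |∇z| = √(a² + b²) = √(0.31929 + 0.03508) = 0.59529.
True dip = arctan(0.59529) = 30.8°, dipping toward ESE (azimuth ≈ 108°).

30.8°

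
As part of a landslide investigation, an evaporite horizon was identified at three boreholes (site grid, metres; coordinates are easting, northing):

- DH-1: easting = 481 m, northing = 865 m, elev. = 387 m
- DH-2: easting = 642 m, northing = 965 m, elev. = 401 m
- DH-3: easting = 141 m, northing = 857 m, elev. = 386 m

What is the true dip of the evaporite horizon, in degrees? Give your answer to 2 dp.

8.00°

Two edge vectors: DH-1→DH-2 = (161, 100, 14), DH-1→DH-3 = (-340, -8, -1).
Normal n = (DH-1→DH-2) × (DH-1→DH-3) = (12, -4599, 32712).
So ∂z/∂easting = −n_x/n_z = −0.00037 and ∂z/∂northing = −n_y/n_z = 0.14059.
Gradient magnitude |∇z| = √(a² + b²) = √(0.00000 + 0.01977) = 0.14059.
True dip = arctan(0.14059) = 8.00°, dipping toward S (azimuth ≈ 180°).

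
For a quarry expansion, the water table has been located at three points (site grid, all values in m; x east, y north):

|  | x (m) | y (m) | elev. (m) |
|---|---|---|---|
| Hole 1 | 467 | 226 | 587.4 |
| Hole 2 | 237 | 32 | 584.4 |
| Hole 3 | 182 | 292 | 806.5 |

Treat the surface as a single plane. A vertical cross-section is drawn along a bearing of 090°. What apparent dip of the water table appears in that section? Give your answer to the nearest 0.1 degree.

31.0°

Two edge vectors: Hole 1→Hole 2 = (-230, -194, -3), Hole 1→Hole 3 = (-285, 66, 219.1).
Normal n = (Hole 1→Hole 2) × (Hole 1→Hole 3) = (-42307.4, 51248, -70470).
So ∂z/∂x = −n_x/n_z = −0.60036 and ∂z/∂y = −n_y/n_z = 0.72723.
Unit vector along 090° is (sin 90°, cos 90°) = (1.0000, 0.0000).
Slope in that direction = a·(1.0000) + b·(0.0000) = −0.60036.
Apparent dip = arctan|0.60036| = 31.0° (true dip is 43.3°, so apparent ≤ true as expected).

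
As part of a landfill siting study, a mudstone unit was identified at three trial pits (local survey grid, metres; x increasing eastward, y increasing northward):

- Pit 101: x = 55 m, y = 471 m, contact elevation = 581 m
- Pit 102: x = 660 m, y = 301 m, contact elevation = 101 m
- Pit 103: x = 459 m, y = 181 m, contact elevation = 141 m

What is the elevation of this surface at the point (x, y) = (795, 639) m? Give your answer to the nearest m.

Let the plane be z = a·x + b·y + c.
Pit 102−Pit 101: 605a − 170b = −480;  Pit 103−Pit 101: 404a − 290b = −440.
Solving gives a = −0.60317, b = 0.67697.
Then c = 581 − a·55 − b·471 = 295.32.
At (795, 639): z = −479.5 + 432.6 + 295.32 = 248.4 m.

248 m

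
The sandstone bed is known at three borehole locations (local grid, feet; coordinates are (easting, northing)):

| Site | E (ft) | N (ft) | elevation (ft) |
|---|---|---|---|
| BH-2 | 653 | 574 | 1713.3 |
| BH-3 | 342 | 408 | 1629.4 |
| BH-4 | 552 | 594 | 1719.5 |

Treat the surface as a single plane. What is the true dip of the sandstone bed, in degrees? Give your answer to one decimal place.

24.4°

Let the plane be z = a·E + b·N + c.
BH-3−BH-2: −311a − 166b = −83.9;  BH-4−BH-2: −101a + 20b = 6.2.
Solving gives a = 0.02823, b = 0.45254.
Gradient magnitude |∇z| = √(a² + b²) = √(0.00080 + 0.20479) = 0.45342.
True dip = arctan(0.45342) = 24.4°, dipping toward S (azimuth ≈ 184°).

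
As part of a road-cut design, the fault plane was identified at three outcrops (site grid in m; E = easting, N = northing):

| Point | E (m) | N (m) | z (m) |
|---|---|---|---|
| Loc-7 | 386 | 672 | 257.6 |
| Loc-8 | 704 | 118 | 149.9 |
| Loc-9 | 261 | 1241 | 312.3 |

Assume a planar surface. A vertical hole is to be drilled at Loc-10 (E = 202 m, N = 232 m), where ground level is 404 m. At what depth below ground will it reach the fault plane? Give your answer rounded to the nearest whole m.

111 m

Two edge vectors: Loc-7→Loc-8 = (318, -554, -107.7), Loc-7→Loc-9 = (-125, 569, 54.7).
Normal n = (Loc-7→Loc-8) × (Loc-7→Loc-9) = (30977.5, -3932.1, 111692).
So ∂z/∂E = −n_x/n_z = −0.27735 and ∂z/∂N = −n_y/n_z = 0.03520.
Intercept c from Loc-7: 257.6 + 107.06 − 23.66 = 341.00.
At (202, 232): z_contact = −56.0 + 8.2 + 341.00 = 293.1 m.
Depth below ground = 404 − 293.1 = 111 m.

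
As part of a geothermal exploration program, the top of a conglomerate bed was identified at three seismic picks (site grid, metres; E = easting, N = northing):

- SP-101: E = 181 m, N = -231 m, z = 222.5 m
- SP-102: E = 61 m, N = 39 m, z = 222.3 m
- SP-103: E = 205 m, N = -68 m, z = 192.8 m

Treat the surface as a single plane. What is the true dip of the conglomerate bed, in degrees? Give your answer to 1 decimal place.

18.6°

Let the plane be z = a·E + b·N + c.
SP-102−SP-101: −120a + 270b = −0.2;  SP-103−SP-101: 24a + 163b = −29.7.
Solving gives a = −0.30670, b = −0.13705.
Gradient magnitude |∇z| = √(a² + b²) = √(0.09406 + 0.01878) = 0.33593.
True dip = arctan(0.33593) = 18.6°, dipping toward ENE (azimuth ≈ 066°).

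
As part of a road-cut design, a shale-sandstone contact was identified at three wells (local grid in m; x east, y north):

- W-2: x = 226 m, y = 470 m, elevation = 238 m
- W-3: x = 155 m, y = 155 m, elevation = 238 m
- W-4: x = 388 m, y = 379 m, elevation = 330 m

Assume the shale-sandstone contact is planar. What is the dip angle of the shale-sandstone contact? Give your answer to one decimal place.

27.3°

Two edge vectors: W-2→W-3 = (-71, -315, 0), W-2→W-4 = (162, -91, 92).
Normal n = (W-2→W-3) × (W-2→W-4) = (-28980, 6532, 57491).
So ∂z/∂x = −n_x/n_z = 0.50408 and ∂z/∂y = −n_y/n_z = −0.11362.
Gradient magnitude |∇z| = √(a² + b²) = √(0.25410 + 0.01291) = 0.51672.
True dip = arctan(0.51672) = 27.3°, dipping toward WNW (azimuth ≈ 283°).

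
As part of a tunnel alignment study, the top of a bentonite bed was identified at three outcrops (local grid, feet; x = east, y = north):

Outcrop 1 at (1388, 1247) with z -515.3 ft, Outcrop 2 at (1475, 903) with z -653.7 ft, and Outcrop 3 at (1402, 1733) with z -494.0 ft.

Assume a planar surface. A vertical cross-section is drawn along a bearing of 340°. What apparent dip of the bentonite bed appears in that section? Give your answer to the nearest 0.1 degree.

27.1°

Two edge vectors: Outcrop 1→Outcrop 2 = (87, -344, -138.4), Outcrop 1→Outcrop 3 = (14, 486, 21.3).
Normal n = (Outcrop 1→Outcrop 2) × (Outcrop 1→Outcrop 3) = (59935.2, -3790.7, 47098).
So ∂z/∂x = −n_x/n_z = −1.27256 and ∂z/∂y = −n_y/n_z = 0.08049.
Unit vector along 340° is (sin 340°, cos 340°) = (-0.3420, 0.9397).
Slope in that direction = a·(-0.3420) + b·(0.9397) = 0.51087.
Apparent dip = arctan|0.51087| = 27.1° (true dip is 51.9°, so apparent ≤ true as expected).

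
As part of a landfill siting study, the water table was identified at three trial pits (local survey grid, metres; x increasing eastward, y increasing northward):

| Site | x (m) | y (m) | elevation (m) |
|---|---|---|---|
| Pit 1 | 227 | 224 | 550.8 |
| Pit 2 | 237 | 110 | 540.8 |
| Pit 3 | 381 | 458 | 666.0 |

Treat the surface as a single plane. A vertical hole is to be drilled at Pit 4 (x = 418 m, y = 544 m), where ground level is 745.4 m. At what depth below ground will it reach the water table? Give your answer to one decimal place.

47.7 m

Two edge vectors: Pit 1→Pit 2 = (10, -114, -10), Pit 1→Pit 3 = (154, 234, 115.2).
Normal n = (Pit 1→Pit 2) × (Pit 1→Pit 3) = (-10792.8, -2692, 19896).
So ∂z/∂x = −n_x/n_z = 0.54246 and ∂z/∂y = −n_y/n_z = 0.13530.
Intercept c from Pit 1: 550.8 − 123.14 − 30.31 = 397.35.
At (418, 544): z_contact = 226.75 + 73.61 + 397.35 = 697.71 m.
Depth below ground = 745.4 − 697.71 = 47.7 m.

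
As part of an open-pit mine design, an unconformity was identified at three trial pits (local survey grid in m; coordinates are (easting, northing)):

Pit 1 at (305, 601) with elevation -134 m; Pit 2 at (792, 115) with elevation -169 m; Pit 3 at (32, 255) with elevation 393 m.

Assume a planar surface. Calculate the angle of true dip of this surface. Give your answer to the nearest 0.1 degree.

50.4°

Let the plane be z = a·E + b·N + c.
Pit 2−Pit 1: 487a − 486b = −35;  Pit 3−Pit 1: −273a − 346b = 527.
Solving gives a = −0.89060, b = −0.82042.
Gradient magnitude |∇z| = √(a² + b²) = √(0.79317 + 0.67309) = 1.21089.
True dip = arctan(1.21089) = 50.4°, dipping toward NE (azimuth ≈ 047°).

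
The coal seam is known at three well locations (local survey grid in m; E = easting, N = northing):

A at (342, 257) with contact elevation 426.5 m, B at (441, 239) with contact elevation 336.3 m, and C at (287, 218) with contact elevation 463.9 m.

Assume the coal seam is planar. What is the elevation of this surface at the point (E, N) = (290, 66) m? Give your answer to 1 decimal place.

Let the plane be z = a·E + b·N + c.
B−A: 99a − 18b = −90.2;  C−A: −55a − 39b = 37.4.
Solving gives a = −0.86395, b = 0.25941.
Then c = 426.5 − a·342 − b·257 = 655.30.
At (290, 66): z = −250.5 + 17.1 + 655.30 = 421.9 m.

421.9 m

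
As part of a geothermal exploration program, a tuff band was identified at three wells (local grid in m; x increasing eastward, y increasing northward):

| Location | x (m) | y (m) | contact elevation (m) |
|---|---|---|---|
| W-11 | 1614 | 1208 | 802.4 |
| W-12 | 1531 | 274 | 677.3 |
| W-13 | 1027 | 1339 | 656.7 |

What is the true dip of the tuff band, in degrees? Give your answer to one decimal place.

Two edge vectors: W-11→W-12 = (-83, -934, -125.1), W-11→W-13 = (-587, 131, -145.7).
Normal n = (W-11→W-12) × (W-11→W-13) = (152471.9, 61340.6, -559131).
So ∂z/∂x = −n_x/n_z = 0.27269 and ∂z/∂y = −n_y/n_z = 0.10971.
Gradient magnitude |∇z| = √(a² + b²) = √(0.07436 + 0.01204) = 0.29394.
True dip = arctan(0.29394) = 16.4°, dipping toward WSW (azimuth ≈ 248°).

16.4°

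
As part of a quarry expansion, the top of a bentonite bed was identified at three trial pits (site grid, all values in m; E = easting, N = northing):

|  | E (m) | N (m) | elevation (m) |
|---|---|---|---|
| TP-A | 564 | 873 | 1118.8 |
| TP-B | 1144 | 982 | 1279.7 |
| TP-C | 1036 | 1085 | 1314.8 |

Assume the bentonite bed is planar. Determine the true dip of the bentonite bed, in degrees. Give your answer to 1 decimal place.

Let the plane be z = a·E + b·N + c.
TP-B−TP-A: 580a + 109b = 160.9;  TP-C−TP-A: 472a + 212b = 196.
Solving gives a = 0.17825, b = 0.52768.
Gradient magnitude |∇z| = √(a² + b²) = √(0.03177 + 0.27844) = 0.55697.
True dip = arctan(0.55697) = 29.1°, dipping toward SSW (azimuth ≈ 199°).

29.1°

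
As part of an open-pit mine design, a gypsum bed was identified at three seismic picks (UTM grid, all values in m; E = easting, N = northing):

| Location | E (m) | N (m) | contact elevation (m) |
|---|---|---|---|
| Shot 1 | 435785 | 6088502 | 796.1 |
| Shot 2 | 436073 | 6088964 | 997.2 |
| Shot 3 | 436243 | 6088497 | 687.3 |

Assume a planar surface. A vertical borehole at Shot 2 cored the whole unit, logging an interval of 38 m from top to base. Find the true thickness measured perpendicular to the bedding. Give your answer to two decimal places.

32.24 m

Two edge vectors: Shot 1→Shot 2 = (288, 462, 201.1), Shot 1→Shot 3 = (458, -5, -108.8).
Normal n = (Shot 1→Shot 2) × (Shot 1→Shot 3) = (-49260.1, 123438.2, -213036).
So ∂z/∂E = −n_x/n_z = −0.23123 and ∂z/∂N = −n_y/n_z = 0.57942.
|∇z| = √(a²+b²) = 0.62386, so dip δ = arctan(0.62386) = 31.96°.
True thickness = vertical thickness × cos δ = 38 × cos 31.96° = 32.24 m.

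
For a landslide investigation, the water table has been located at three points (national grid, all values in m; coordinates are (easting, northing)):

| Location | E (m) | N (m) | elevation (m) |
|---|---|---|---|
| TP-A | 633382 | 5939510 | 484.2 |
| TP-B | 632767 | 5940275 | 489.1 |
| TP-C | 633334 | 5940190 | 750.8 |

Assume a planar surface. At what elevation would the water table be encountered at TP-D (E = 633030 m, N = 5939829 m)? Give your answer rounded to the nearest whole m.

Two edge vectors: TP-A→TP-B = (-615, 765, 4.9), TP-A→TP-C = (-48, 680, 266.6).
Normal n = (TP-A→TP-B) × (TP-A→TP-C) = (200617, 163723.8, -381480).
So ∂z/∂E = −n_x/n_z = 0.52589127 and ∂z/∂N = −n_y/n_z = 0.42918056.
Intercept c from TP-A: 484.2 − 333090.06 − 2549122.23 = −2881728.09.
At (633030, 5939829): z = 332904.9 + 2549259.1 − 2881728.09 = 436.0 m.

436 m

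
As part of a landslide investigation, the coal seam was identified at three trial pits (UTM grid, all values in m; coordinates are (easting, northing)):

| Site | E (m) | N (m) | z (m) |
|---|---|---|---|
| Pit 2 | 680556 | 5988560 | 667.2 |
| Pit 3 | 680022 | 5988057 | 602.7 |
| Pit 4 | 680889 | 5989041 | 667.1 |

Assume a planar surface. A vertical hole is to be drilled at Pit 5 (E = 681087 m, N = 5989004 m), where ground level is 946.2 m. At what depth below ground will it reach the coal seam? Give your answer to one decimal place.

Two edge vectors: Pit 2→Pit 3 = (-534, -503, -64.5), Pit 2→Pit 4 = (333, 481, -0.1).
Normal n = (Pit 2→Pit 3) × (Pit 2→Pit 4) = (31074.8, -21531.9, -89355).
So ∂z/∂E = −n_x/n_z = 0.347767892 and ∂z/∂N = −n_y/n_z = −0.240970287.
Intercept c from Pit 2: 667.2 − 236675.53 + 1443065.02 = 1207056.70.
At (681087, 5989004): z_contact = 236860.19 − 1443172.01 + 1207056.70 = 744.87 m.
Depth below ground = 946.2 − 744.87 = 201.3 m.

201.3 m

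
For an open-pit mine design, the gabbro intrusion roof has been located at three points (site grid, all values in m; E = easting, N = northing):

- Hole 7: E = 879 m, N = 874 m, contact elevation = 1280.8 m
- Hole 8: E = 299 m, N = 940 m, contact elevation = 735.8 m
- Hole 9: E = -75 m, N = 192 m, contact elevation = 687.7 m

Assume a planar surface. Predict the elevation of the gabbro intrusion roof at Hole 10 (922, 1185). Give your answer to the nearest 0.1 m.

1200.0 m

Let the plane be z = a·E + b·N + c.
Hole 8−Hole 7: −580a + 66b = −545;  Hole 9−Hole 7: −954a − 682b = −593.1.
Solving gives a = 0.895994, b = −0.383692.
Then c = 1280.8 − a·879 − b·874 = 828.57.
At (922, 1185): z = 826.1 − 454.7 + 828.57 = 1200.0 m.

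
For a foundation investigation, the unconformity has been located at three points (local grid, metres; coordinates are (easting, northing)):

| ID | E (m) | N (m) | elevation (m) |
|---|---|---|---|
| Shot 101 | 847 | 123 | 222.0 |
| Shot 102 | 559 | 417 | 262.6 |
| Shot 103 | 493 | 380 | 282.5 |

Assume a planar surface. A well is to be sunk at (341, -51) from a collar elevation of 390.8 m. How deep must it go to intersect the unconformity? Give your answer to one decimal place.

Two edge vectors: Shot 101→Shot 102 = (-288, 294, 40.6), Shot 101→Shot 103 = (-354, 257, 60.5).
Normal n = (Shot 101→Shot 102) × (Shot 101→Shot 103) = (7352.8, 3051.6, 30060).
So ∂z/∂E = −n_x/n_z = −0.24460 and ∂z/∂N = −n_y/n_z = −0.10152.
Intercept c from Shot 101: 222 + 207.18 + 12.49 = 441.67.
At (341, -51): z_contact = −83.41 + 5.18 + 441.67 = 363.43 m.
Depth below ground = 390.8 − 363.43 = 27.4 m.

27.4 m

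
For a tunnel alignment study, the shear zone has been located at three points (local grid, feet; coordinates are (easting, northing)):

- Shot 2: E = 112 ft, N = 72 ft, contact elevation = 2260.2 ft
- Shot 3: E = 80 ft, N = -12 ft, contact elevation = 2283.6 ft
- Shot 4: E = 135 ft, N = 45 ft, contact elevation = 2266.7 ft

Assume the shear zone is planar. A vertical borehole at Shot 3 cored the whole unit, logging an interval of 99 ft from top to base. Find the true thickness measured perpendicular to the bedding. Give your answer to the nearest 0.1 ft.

95.6 ft

Two edge vectors: Shot 2→Shot 3 = (-32, -84, 23.4), Shot 2→Shot 4 = (23, -27, 6.5).
Normal n = (Shot 2→Shot 3) × (Shot 2→Shot 4) = (85.8, 746.2, 2796).
So ∂z/∂E = −n_x/n_z = −0.03069 and ∂z/∂N = −n_y/n_z = −0.26688.
|∇z| = √(a²+b²) = 0.26864, so dip δ = arctan(0.26864) = 15.04°.
True thickness = vertical thickness × cos δ = 99 × cos 15.04° = 95.6 ft.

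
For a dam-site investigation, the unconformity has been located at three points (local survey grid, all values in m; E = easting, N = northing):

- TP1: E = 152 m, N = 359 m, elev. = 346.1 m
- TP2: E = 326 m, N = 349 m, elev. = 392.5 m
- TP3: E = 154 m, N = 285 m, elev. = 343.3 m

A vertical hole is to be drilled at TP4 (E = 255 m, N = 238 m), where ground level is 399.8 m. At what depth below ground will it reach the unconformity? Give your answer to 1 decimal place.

Let the plane be z = a·E + b·N + c.
TP2−TP1: 174a − 10b = 46.4;  TP3−TP1: 2a − 74b = −2.8.
Solving gives a = 0.26926, b = 0.04512.
Then c = 346.1 − a·152 − b·359 = 288.98.
At (255, 238): z_contact = 68.66 + 10.74 + 288.98 = 368.37 m.
Depth below ground = 399.8 − 368.37 = 31.4 m.

31.4 m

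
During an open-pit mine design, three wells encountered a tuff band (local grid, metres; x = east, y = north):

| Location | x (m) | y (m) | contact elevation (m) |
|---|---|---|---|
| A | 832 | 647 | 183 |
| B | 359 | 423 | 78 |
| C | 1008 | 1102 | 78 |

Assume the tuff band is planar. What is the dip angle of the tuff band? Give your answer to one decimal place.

Two edge vectors: A→B = (-473, -224, -105), A→C = (176, 455, -105).
Normal n = (A→B) × (A→C) = (71295, -68145, -175791).
So ∂z/∂x = −n_x/n_z = 0.40557 and ∂z/∂y = −n_y/n_z = −0.38765.
Gradient magnitude |∇z| = √(a² + b²) = √(0.16448 + 0.15027) = 0.56103.
True dip = arctan(0.56103) = 29.3°, dipping toward NW (azimuth ≈ 314°).

29.3°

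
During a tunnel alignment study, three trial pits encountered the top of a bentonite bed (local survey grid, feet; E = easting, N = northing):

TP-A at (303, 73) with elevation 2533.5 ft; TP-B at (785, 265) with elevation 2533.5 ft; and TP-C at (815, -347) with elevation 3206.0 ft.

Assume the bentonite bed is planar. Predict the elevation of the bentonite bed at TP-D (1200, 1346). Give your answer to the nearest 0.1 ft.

Let the plane be z = a·E + b·N + c.
TP-B−TP-A: 482a + 192b = 0;  TP-C−TP-A: 512a − 420b = 672.5.
Solving gives a = 0.429335, b = −1.077810.
Then c = 2533.5 − a·303 − b·73 = 2482.09.
At (1200, 1346): z = 515.2 − 1450.7 + 2482.09 = 1546.6 ft.

1546.6 ft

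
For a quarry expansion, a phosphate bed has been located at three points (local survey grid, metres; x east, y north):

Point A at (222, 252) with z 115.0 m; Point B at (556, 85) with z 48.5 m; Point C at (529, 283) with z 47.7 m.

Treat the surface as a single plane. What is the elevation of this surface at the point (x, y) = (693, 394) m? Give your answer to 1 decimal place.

8.6 m

Let the plane be z = a·x + b·y + c.
Point B−Point A: 334a − 167b = −66.5;  Point C−Point A: 307a + 31b = −67.3.
Solving gives a = −0.21584, b = −0.03347.
Then c = 115 − a·222 − b·252 = 171.35.
At (693, 394): z = −149.6 − 13.2 + 171.35 = 8.6 m.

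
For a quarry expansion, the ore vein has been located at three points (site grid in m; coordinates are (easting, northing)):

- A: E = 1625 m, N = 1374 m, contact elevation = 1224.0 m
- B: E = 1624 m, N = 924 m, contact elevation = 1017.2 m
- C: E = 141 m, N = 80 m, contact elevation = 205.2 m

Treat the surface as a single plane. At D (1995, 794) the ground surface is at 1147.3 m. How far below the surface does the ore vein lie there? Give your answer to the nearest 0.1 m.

83.5 m

Two edge vectors: A→B = (-1, -450, -206.8), A→C = (-1484, -1294, -1018.8).
Normal n = (A→B) × (A→C) = (190860.8, 305872.4, -666506).
So ∂z/∂E = −n_x/n_z = 0.286360 and ∂z/∂N = −n_y/n_z = 0.458919.
Intercept c from A: 1224 − 465.34 − 630.55 = 128.11.
At (1995, 794): z_contact = 571.29 + 364.38 + 128.11 = 1063.78 m.
Depth below ground = 1147.3 − 1063.78 = 83.5 m.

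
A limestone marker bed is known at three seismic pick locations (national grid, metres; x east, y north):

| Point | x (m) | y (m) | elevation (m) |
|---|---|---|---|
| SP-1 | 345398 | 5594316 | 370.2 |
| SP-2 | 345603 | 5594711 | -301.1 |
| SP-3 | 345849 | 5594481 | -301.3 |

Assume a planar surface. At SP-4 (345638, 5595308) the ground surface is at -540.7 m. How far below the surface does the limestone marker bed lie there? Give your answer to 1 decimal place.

480.8 m

Two edge vectors: SP-1→SP-2 = (205, 395, -671.3), SP-1→SP-3 = (451, 165, -671.5).
Normal n = (SP-1→SP-2) × (SP-1→SP-3) = (-154478, -165098.8, -144320).
So ∂z/∂x = −n_x/n_z = −1.070385255 and ∂z/∂y = −n_y/n_z = −1.143977273.
Intercept c from SP-1: 370.2 + 369708.93 + 6399770.36 = 6769849.49.
At (345638, 5595308): z_contact = −369965.82 − 6400905.19 + 6769849.49 = -1021.52 m.
Depth below ground = -540.7 − (-1021.52) = 480.8 m.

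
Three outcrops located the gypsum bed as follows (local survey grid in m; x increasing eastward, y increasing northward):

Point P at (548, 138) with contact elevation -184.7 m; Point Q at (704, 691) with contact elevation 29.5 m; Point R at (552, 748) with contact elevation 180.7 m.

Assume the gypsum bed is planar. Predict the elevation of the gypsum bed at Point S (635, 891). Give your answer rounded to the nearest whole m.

203 m

Let the plane be z = a·x + b·y + c.
Point Q−Point P: 156a + 553b = 214.2;  Point R−Point P: 4a + 610b = 365.4.
Solving gives a = −0.76822, b = 0.60405.
Then c = -184.7 − a·548 − b·138 = 152.92.
At (635, 891): z = −487.8 + 538.2 + 152.92 = 203.3 m.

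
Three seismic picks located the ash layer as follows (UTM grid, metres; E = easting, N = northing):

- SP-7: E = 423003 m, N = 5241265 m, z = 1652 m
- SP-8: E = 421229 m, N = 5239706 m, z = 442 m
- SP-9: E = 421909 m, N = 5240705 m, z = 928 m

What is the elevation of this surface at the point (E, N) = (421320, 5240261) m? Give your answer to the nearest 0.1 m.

Let the plane be z = a·E + b·N + c.
SP-8−SP-7: −1774a − 1559b = −1210;  SP-9−SP-7: −1094a − 560b = −724.
Solving gives a = 0.633495575, b = 0.055278287.
Then c = 1652 − a·423003 − b·5241265 = −556046.68.
At (421320, 5240261): z = 266904.4 + 289672.7 − 556046.68 = 530.3 m.

530.3 m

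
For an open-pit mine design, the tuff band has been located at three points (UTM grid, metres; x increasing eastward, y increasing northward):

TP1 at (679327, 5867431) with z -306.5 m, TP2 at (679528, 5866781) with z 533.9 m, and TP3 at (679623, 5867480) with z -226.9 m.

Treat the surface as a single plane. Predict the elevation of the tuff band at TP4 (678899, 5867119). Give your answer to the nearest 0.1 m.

-144.1 m

Let the plane be z = a·x + b·y + c.
TP2−TP1: 201a − 650b = 840.4;  TP3−TP1: 296a + 49b = 79.6.
Solving gives a = 0.459431691, b = −1.150852662.
Then c = -306.5 − a·679327 − b·5867431 = 6440137.73.
At (678899, 5867119): z = 311907.7 − 6752189.5 + 6440137.73 = -144.1 m.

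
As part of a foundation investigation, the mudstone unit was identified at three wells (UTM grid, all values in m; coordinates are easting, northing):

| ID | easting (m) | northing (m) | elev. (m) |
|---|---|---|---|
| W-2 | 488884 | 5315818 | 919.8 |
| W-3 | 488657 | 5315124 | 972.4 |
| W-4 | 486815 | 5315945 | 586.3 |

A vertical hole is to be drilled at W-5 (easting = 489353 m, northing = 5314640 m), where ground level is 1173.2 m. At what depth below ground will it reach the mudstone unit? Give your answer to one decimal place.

Two edge vectors: W-2→W-3 = (-227, -694, 52.6), W-2→W-4 = (-2069, 127, -333.5).
Normal n = (W-2→W-3) × (W-2→W-4) = (224768.8, -184533.9, -1464715).
So ∂z/∂easting = −n_x/n_z = 0.153455655 and ∂z/∂northing = −n_y/n_z = −0.125986216.
Intercept c from W-2: 919.8 − 75022.01 + 669719.79 = 595617.58.
At (489353, 5314640): z_contact = 75093.99 − 669571.38 + 595617.58 = 1140.18 m.
Depth below ground = 1173.2 − 1140.18 = 33.0 m.

33.0 m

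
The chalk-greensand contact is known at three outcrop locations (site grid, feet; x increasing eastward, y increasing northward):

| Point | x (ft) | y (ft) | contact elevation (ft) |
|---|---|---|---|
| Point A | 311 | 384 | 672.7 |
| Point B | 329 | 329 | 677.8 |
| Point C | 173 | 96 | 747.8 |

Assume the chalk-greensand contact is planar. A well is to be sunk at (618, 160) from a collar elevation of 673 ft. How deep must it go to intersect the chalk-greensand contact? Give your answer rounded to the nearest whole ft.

28 ft

Let the plane be z = a·x + b·y + c.
Point B−Point A: 18a − 55b = 5.1;  Point C−Point A: −138a − 288b = 75.1.
Solving gives a = −0.20837, b = −0.16092.
Then c = 672.7 − a·311 − b·384 = 799.30.
At (618, 160): z_contact = −128.8 − 25.7 + 799.30 = 644.8 ft.
Depth below ground = 673 − 644.8 = 28 ft.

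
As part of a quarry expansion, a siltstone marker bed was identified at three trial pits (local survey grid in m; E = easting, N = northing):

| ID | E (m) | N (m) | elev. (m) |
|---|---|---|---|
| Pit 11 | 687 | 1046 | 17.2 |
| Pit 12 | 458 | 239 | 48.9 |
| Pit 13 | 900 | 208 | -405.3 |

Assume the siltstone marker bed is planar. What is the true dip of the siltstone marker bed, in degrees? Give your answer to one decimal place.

46.1°

Two edge vectors: Pit 11→Pit 12 = (-229, -807, 31.7), Pit 11→Pit 13 = (213, -838, -422.5).
Normal n = (Pit 11→Pit 12) × (Pit 11→Pit 13) = (367522.1, -90000.4, 363793).
So ∂z/∂E = −n_x/n_z = −1.01025 and ∂z/∂N = −n_y/n_z = 0.24739.
Gradient magnitude |∇z| = √(a² + b²) = √(1.02061 + 0.06120) = 1.04010.
True dip = arctan(1.04010) = 46.1°, dipping toward ESE (azimuth ≈ 104°).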